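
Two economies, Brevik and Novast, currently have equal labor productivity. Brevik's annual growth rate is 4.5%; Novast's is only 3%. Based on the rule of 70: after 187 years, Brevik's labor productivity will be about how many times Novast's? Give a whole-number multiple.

≈ 16 times

Rate gap = 4.5% − 3% = 1.5 points.
The ratio doubles every 70/1.5 ≈ 46.67 years.
187/46.67 ≈ 4.01 doublings → ratio ≈ 2^4.01 ≈ 16.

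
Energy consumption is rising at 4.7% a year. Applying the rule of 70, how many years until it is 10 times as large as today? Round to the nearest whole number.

At 4.7% it doubles every 70/4.7 ≈ 14.89 years.
Reaching 10× takes log₂(10) ≈ 3.32 doublings.
3.32 × 14.89 ≈ 49 years.

49 years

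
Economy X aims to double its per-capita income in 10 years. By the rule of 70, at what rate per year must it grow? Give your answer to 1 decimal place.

70 / 10 ≈ 7.00, so about 7.0% per year.

around 7.0%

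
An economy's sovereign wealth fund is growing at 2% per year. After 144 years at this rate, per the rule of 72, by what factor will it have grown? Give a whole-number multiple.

Doubling time ≈ 72/2 = 36.00 years.
144/36.00 ≈ 4 doublings, so about 2^4 = 16×.

16 times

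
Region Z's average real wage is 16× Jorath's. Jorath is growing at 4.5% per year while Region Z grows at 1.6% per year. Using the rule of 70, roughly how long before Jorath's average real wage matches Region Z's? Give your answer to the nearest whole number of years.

around 97 years

Jorath gains on Region Z at 4.5% − 1.6% = 2.9 points a year.
At that relative rate the gap halves every 70/2.9 ≈ 24.14 years.
A 16× gap closes after 4 halvings: 4 × 24.14 ≈ 97 years.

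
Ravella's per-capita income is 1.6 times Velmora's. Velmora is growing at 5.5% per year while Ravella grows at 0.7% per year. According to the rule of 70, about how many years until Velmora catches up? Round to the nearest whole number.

around 10 years

The growth-rate gap is 5.5% − 0.7% = 4.8 percentage points.
So the ratio between them halves every 70/4.8 ≈ 14.58 years.
A 1.6 times gap takes log₂(1.6) ≈ 0.68 halvings to close: 0.68 × 14.58 ≈ 10 years.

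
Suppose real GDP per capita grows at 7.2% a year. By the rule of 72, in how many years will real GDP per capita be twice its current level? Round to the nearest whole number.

approximately 10 years

72/7.2 ≈ 10.00, so it doubles roughly every 10 years.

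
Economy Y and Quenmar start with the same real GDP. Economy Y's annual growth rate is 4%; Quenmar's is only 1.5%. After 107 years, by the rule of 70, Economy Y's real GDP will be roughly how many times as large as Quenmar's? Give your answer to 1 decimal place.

Only the 2.5-point difference matters.
70/2.5 ≈ 28.00 years per doubling of the ratio; 107 years gives 3.82 doublings, so ≈ 14.1×.

around 14.1 times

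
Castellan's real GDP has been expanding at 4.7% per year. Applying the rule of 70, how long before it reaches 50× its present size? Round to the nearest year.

At 4.7% it doubles every 70/4.7 ≈ 14.89 years.
Reaching 50× takes log₂(50) ≈ 5.64 doublings.
5.64 × 14.89 ≈ 84 years.

about 84 years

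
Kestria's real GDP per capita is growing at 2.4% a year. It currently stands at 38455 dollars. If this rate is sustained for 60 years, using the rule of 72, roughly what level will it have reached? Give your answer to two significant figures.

It doubles every 72/2.4 ≈ 30.00 years, so 60 years is 2.00 doublings.
2^2.00 ≈ 4.00; 38455 × 4.00 ≈ 150000 dollars.

around 150000 dollars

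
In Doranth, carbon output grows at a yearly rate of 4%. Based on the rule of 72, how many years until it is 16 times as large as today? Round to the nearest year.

Doubling time ≈ 72/4 = 18.00 years.
16× is 4 doublings, so 4 × 18.00 ≈ 72 years.

around 72 years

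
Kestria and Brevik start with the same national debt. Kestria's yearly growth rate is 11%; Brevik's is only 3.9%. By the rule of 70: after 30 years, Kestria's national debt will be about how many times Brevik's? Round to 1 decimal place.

Only the 7.1-point difference matters.
70/7.1 ≈ 9.86 years per doubling of the ratio; 30 years gives 3.04 doublings, so ≈ 8.2×.

approximately 8.2 times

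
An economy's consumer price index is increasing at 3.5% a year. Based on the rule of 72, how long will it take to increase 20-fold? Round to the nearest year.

Doubling time ≈ 72/3.5 = 20.57 years.
20× is log₂ 20 ≈ 4.32 doublings, so ≈ 4.32 × 20.57 = 89 years.

around 89 years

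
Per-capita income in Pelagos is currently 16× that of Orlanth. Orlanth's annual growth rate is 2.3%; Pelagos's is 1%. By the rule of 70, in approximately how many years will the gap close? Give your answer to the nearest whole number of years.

What matters is the difference: 1.3 pp.
Rule of 70 on the gap: the ratio halves every 70/1.3 ≈ 53.85 years.
A 16× gap closes after 4 halvings: 4 × 53.85 ≈ 215 years.

around 215 years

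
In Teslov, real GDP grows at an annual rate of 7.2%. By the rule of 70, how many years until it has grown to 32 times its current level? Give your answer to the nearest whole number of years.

One doubling takes 70/7.2 = 9.72 years.
Getting to 32× needs 5 doublings: 5 × 9.72 ≈ 49 years.

roughly 49 years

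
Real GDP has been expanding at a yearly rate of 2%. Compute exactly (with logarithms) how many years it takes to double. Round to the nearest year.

35 years

t = ln(2) / ln(1 + 0.02) = 0.6931 / 0.019803 ≈ 35.00.
≈ 35 years.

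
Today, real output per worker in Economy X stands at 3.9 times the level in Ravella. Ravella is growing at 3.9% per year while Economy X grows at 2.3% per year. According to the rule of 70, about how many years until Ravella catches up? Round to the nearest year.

What matters is the difference: 1.6 pp.
Rule of 70 on the gap: the ratio halves every 70/1.6 ≈ 43.75 years.
A 3.9 times gap takes log₂(3.9) ≈ 1.96 halvings to close: 1.96 × 43.75 ≈ 86 years.

around 86 years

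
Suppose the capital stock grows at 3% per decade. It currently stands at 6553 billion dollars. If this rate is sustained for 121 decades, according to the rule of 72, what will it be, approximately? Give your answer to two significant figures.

220000 billion dollars

It doubles every 72/3 ≈ 24.00 decades, so 121 decades is 5.04 doublings.
2^5.04 ≈ 32.90; 6553 × 32.90 ≈ 220000 billion dollars.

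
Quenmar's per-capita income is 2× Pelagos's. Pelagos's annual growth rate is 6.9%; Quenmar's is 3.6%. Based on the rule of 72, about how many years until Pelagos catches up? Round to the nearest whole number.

What matters is the difference: 3.3 pp.
Rule of 72 on the gap: the ratio halves every 72/3.3 ≈ 21.82 years.
A 2× gap closes after 1 halving: 1 × 21.82 ≈ 22 years.

approximately 22 years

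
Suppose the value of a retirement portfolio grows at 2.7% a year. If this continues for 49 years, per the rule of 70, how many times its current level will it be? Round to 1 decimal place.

roughly 3.7 times

Doubling time ≈ 70/2.7 = 25.93 years.
49 years / 25.93 ≈ 1.89 doublings → factor 2^1.89 ≈ 3.7.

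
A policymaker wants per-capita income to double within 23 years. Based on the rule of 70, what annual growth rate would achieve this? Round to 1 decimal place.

3.0%

70 / 23 ≈ 3.04, so about 3.0% annually.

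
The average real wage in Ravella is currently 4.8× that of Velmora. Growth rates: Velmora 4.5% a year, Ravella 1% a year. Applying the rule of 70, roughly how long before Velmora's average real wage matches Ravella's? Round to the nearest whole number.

What matters is the difference: 3.5 pp.
Rule of 70 on the gap: the ratio halves every 70/3.5 ≈ 20.00 years.
A 4.8× gap takes log₂(4.8) ≈ 2.26 halvings to close: 2.26 × 20.00 ≈ 45 years.

roughly 45 years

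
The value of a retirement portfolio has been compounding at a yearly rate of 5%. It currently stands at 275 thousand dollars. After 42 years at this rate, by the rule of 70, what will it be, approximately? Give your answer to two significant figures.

roughly 2200 thousand dollars

It doubles every 70/5 ≈ 14.00 years, so 42 years is 3.00 doublings.
2^3.00 ≈ 8.00; 275 × 8.00 ≈ 2200 thousand dollars.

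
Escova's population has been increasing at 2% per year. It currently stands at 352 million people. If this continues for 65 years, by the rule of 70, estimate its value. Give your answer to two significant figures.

roughly 1300 million people

Doubling time ≈ 70/2 = 35.00 years.
65 years is 65/35.00 ≈ 1.86 doublings, a factor of 2^1.86 ≈ 3.63.
352 × 3.63 ≈ 1300 million people.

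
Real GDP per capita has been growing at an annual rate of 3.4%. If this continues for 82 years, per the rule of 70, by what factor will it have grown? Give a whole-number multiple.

Doubling time ≈ 70/3.4 = 20.59 years.
82/20.59 ≈ 4 doublings, so about 2^4 = 16×.

≈ 16 times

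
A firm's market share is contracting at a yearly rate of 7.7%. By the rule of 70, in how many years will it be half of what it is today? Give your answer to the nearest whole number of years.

Halving time ≈ 70 / 7.7 = 9.09 → 9 years.

9 years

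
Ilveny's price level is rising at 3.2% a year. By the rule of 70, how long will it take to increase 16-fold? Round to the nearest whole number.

≈ 88 years

Doubling time ≈ 70/3.2 = 21.88 years.
16× is 4 doublings, so 4 × 21.88 ≈ 88 years.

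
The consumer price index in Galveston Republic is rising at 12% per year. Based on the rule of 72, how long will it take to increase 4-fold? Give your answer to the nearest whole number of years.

At 12% it doubles every 72/12 ≈ 6.00 years.
4× is 2 doublings, so 2 × 6.00 ≈ 12 years.

≈ 12 years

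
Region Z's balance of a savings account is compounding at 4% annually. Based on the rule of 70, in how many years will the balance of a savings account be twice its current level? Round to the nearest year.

≈ 18 years

At 4%, doubling takes about 70/4 = 17.50 years.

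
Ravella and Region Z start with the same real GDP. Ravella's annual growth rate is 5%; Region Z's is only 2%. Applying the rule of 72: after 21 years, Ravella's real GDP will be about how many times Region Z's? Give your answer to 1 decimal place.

Rate gap = 5% − 2% = 3 points.
The ratio doubles every 72/3 ≈ 24.00 years.
21/24.00 ≈ 0.88 doublings → ratio ≈ 2^0.88 ≈ 1.8.

approximately 1.8 times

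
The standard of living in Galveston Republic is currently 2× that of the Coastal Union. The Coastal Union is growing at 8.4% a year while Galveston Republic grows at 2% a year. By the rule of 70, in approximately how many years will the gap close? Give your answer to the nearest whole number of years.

11 years

the Coastal Union gains on Galveston Republic at 8.4% − 2% = 6.4 points a year.
At that relative rate the gap halves every 70/6.4 ≈ 10.94 years.
A 2× gap closes after 1 halving: 1 × 10.94 ≈ 11 years.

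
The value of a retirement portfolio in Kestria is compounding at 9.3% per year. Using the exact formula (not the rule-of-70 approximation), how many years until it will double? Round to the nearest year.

8 years

t = ln(2) / ln(1 + 0.093) = 0.6931 / 0.088926 ≈ 7.79.
≈ 8 years.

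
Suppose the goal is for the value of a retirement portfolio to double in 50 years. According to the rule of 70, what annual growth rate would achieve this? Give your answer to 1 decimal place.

approximately 1.4% a year

70 / 50 ≈ 1.40, so about 1.4% a year.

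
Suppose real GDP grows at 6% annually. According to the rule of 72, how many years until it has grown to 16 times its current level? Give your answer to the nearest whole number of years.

about 48 years

Doubling time ≈ 72/6 = 12.00 years.
16× is 4 doublings, so 4 × 12.00 ≈ 48 years.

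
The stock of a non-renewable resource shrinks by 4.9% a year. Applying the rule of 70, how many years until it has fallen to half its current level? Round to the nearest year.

about 14 years

Halving time ≈ 70 / 4.9 = 14.29 → 14 years.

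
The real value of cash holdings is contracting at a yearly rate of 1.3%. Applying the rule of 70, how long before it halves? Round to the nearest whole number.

The rule works in reverse for decay: 70/1.3 ≈ 53.85 years to halve.

approximately 54 years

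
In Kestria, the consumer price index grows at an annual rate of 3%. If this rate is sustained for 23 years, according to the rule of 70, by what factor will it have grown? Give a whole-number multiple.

70/3 ≈ 23.33 years per doubling.
23 years fits 1 doubling: 2^1 = 2.

approximately 2 times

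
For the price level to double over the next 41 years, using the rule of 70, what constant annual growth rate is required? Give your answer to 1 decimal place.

70 / 41 ≈ 1.71, so about 1.7% a year.

about 1.7%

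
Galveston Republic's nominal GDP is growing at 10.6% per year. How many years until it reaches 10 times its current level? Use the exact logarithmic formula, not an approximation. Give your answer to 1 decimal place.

22.9 years

t = ln(10) / ln(1 + 0.106) = 2.3026 / 0.100750 ≈ 22.85.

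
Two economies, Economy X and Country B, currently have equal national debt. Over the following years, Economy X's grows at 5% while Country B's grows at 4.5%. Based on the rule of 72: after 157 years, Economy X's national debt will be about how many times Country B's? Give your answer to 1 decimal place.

Rate gap = 5% − 4.5% = 0.5 points.
The ratio doubles every 72/0.5 ≈ 144.00 years.
157/144.00 ≈ 1.09 doublings → ratio ≈ 2^1.09 ≈ 2.1.

around 2.1 times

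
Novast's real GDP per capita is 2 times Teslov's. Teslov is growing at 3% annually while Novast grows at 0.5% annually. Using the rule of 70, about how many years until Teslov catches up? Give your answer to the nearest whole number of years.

What matters is the difference: 2.5 pp.
Rule of 70 on the gap: the ratio halves every 70/2.5 ≈ 28.00 years.
A 2 times gap closes after 1 halving: 1 × 28.00 ≈ 28 years.

roughly 28 years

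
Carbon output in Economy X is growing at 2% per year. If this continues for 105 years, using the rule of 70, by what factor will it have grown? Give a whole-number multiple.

roughly 8 times

70/2 ≈ 35.00 years per doubling.
105 years fits 3 doublings: 2^3 = 8.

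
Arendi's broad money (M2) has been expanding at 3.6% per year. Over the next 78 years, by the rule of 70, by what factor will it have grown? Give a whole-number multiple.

roughly 16 times

70/3.6 ≈ 19.44 years per doubling.
78 years fits 4 doublings: 2^4 = 16.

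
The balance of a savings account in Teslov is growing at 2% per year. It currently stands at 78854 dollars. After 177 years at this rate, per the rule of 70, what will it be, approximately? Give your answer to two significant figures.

Doubling time ≈ 70/2 = 35.00 years.
177 years is 177/35.00 ≈ 5.06 doublings, a factor of 2^5.06 ≈ 33.36.
78854 × 33.36 ≈ 2600000 dollars.

2600000 dollars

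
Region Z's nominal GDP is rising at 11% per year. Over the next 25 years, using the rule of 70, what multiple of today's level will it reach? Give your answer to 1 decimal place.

Doubling time ≈ 70/11 = 6.36 years.
25 years / 6.36 ≈ 3.93 doublings → factor 2^3.93 ≈ 15.2.

about 15.2 times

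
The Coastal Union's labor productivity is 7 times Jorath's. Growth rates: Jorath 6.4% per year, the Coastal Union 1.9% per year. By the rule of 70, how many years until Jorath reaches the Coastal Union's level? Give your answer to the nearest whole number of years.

≈ 44 years

The growth-rate gap is 6.4% − 1.9% = 4.5 percentage points.
So the ratio between them halves every 70/4.5 ≈ 15.56 years.
A 7 times gap takes log₂(7) ≈ 2.81 halvings to close: 2.81 × 15.56 ≈ 44 years.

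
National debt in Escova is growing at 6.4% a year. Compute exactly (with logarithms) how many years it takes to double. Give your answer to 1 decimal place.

t = ln(2) / ln(1 + 0.064) = 0.6931 / 0.062035 ≈ 11.17.

11.2 years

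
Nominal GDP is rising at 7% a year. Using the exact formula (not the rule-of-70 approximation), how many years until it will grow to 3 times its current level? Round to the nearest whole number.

t = ln(3) / ln(1 + 0.07) = 1.0986 / 0.067659 ≈ 16.24.
≈ 16 years.

16 years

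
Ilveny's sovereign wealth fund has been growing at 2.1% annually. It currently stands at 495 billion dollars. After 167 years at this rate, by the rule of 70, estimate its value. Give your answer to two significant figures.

It doubles every 70/2.1 ≈ 33.33 years, so 167 years is 5.01 doublings.
2^5.01 ≈ 32.22; 495 × 32.22 ≈ 16000 billion dollars.

around 16000 billion dollars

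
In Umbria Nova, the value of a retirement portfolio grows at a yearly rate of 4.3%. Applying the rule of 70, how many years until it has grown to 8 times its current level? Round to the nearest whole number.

approximately 49 years

Doubling time ≈ 70/4.3 = 16.28 years.
8× is 3 doublings, so 3 × 16.28 ≈ 49 years.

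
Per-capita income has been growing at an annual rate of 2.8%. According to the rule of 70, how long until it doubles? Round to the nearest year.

around 25 years

At 2.8%, doubling takes about 70/2.8 = 25.00 years.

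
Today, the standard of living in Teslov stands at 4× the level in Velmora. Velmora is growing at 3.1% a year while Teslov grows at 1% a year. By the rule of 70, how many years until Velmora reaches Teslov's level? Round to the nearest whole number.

What matters is the difference: 2.1 pp.
Rule of 70 on the gap: the ratio halves every 70/2.1 ≈ 33.33 years.
A 4× gap closes after 2 halvings: 2 × 33.33 ≈ 67 years.

around 67 years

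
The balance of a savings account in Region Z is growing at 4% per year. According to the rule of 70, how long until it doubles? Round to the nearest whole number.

approximately 18 years

70/4 ≈ 17.50, so it doubles roughly every 18 years.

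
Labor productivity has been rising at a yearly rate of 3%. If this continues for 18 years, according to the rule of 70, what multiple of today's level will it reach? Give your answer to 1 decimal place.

Doubling time ≈ 70/3 = 23.33 years.
18 years / 23.33 ≈ 0.77 doublings → factor 2^0.77 ≈ 1.7.

approximately 1.7 times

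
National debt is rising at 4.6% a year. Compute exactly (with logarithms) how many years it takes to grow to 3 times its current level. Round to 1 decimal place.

t = ln(3) / ln(1 + 0.046) = 1.0986 / 0.044973 ≈ 24.43.

24.4 years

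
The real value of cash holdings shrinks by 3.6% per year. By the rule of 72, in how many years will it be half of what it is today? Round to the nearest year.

roughly 20 years

The rule works in reverse for decay: 72/3.6 ≈ 20.00 years to halve.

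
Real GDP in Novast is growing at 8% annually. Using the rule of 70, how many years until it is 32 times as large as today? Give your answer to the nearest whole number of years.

about 44 years

At 8% it doubles every 70/8 ≈ 8.75 years.
Getting to 32× needs 5 doublings: 5 × 8.75 ≈ 44 years.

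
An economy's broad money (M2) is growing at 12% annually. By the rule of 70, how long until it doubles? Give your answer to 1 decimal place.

At 12%, doubling takes about 70/12 = 5.83 years.

5.8 years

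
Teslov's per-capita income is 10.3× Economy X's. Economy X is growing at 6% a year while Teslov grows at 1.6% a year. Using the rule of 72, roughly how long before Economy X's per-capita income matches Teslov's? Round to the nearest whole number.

The growth-rate gap is 6% − 1.6% = 4.4 percentage points.
So the ratio between them halves every 72/4.4 ≈ 16.36 years.
A 10.3× gap takes log₂(10.3) ≈ 3.36 halvings to close: 3.36 × 16.36 ≈ 55 years.

around 55 years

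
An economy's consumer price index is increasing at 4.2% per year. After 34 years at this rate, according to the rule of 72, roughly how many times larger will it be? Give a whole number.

around 4 times

At 4.2% one doubling takes ≈ 17.14 years; 34 years is 2 of them, so ×4.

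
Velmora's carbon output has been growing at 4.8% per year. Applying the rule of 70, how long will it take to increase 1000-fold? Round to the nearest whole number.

One doubling takes 70/4.8 = 14.58 years.
Reaching 1000× takes log₂(1000) ≈ 9.97 doublings.
9.97 × 14.58 ≈ 145 years.

≈ 145 years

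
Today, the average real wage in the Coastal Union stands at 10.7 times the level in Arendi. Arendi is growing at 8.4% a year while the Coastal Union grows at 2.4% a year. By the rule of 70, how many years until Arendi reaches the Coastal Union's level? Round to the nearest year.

What matters is the difference: 6 pp.
Rule of 70 on the gap: the ratio halves every 70/6 ≈ 11.67 years.
A 10.7 times gap takes log₂(10.7) ≈ 3.42 halvings to close: 3.42 × 11.67 ≈ 40 years.

roughly 40 years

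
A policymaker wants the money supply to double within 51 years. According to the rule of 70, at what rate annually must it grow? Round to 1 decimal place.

70 / 51 ≈ 1.37, so about 1.4% annually.

about 1.4%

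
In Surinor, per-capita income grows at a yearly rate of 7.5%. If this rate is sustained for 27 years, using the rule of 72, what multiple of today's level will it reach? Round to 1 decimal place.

Doubling time ≈ 72/7.5 = 9.60 years.
27 years / 9.60 ≈ 2.81 doublings → factor 2^2.81 ≈ 7.0.

approximately 7.0 times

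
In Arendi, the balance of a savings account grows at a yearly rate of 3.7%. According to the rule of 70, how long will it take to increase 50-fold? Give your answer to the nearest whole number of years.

about 107 years

At 3.7% it doubles every 70/3.7 ≈ 18.92 years.
50× is log₂ 50 ≈ 5.64 doublings, so ≈ 5.64 × 18.92 = 107 years.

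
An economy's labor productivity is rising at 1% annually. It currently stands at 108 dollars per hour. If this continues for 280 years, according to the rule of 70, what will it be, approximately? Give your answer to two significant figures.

approximately 1700 dollars per hour

Doubling time ≈ 70/1 = 70.00 years.
280 years is 280/70.00 ≈ 4.00 doublings, a factor of 2^4.00 ≈ 16.00.
108 × 16.00 ≈ 1700 dollars per hour.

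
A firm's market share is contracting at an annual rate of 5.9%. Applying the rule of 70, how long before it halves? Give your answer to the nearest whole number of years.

about 12 years

The rule works in reverse for decay: 70/5.9 ≈ 11.86 years to halve.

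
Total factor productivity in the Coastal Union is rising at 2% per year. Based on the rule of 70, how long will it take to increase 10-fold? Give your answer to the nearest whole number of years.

Doubling time ≈ 70/2 = 35.00 years.
10× is log₂ 10 ≈ 3.32 doublings, so ≈ 3.32 × 35.00 = 116 years.

approximately 116 years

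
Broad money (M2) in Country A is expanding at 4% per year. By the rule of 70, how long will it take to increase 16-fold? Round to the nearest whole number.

Doubling time ≈ 70/4 = 17.50 years.
16 = 2^4, so 4 doublings → 70 years.

≈ 70 years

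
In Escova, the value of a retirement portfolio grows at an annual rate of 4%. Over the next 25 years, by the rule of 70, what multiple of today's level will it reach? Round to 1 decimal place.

Doubling time ≈ 70/4 = 17.50 years.
25 years / 17.50 ≈ 1.43 doublings → factor 2^1.43 ≈ 2.7.

around 2.7 times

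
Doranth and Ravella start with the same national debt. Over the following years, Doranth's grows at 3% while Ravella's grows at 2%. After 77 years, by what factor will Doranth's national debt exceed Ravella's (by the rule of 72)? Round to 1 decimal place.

about 2.1 times

Only the 1-point difference matters.
72/1 ≈ 72.00 years per doubling of the ratio; 77 years gives 1.07 doublings, so ≈ 2.1×.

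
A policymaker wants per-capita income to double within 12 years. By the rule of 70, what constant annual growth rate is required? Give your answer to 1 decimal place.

around 5.8%

70 / 12 ≈ 5.83, so about 5.8% a year.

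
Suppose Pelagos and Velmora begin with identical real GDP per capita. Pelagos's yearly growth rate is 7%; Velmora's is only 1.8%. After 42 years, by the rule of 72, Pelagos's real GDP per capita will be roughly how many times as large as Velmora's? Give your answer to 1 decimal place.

Rate gap = 7% − 1.8% = 5.2 points.
The ratio doubles every 72/5.2 ≈ 13.85 years.
42/13.85 ≈ 3.03 doublings → ratio ≈ 2^3.03 ≈ 8.2.

8.2 times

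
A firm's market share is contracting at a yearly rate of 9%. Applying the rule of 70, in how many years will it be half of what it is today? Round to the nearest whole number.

around 8 years

The rule works in reverse for decay: 70/9 ≈ 7.78 years to halve.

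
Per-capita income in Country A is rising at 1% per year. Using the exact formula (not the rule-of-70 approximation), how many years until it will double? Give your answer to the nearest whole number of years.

t = ln(2) / ln(1 + 0.01) = 0.6931 / 0.009950 ≈ 69.66.
≈ 70 years.

70 years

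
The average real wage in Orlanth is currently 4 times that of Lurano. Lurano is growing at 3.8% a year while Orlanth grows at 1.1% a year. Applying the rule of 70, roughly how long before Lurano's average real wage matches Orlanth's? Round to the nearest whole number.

The growth-rate gap is 3.8% − 1.1% = 2.7 percentage points.
So the ratio between them halves every 70/2.7 ≈ 25.93 years.
A 4 times gap closes after 2 halvings: 2 × 25.93 ≈ 52 years.

roughly 52 years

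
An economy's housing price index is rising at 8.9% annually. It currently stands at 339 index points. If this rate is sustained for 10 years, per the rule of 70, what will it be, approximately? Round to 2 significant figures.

Doubling time ≈ 70/8.9 = 7.87 years.
10 years is 10/7.87 ≈ 1.27 doublings, a factor of 2^1.27 ≈ 2.41.
339 × 2.41 ≈ 820 index points.

roughly 820 index points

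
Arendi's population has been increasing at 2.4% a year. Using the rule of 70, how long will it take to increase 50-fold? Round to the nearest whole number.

around 165 years

One doubling takes 70/2.4 = 29.17 years.
Reaching 50× takes log₂(50) ≈ 5.64 doublings.
5.64 × 29.17 ≈ 165 years.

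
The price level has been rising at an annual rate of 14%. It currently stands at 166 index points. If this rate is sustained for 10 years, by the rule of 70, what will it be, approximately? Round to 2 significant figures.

Doubling time ≈ 70/14 = 5.00 years.
10 years is 10/5.00 ≈ 2.00 doublings, a factor of 2^2.00 ≈ 4.00.
166 × 4.00 ≈ 660 index points.

around 660 index points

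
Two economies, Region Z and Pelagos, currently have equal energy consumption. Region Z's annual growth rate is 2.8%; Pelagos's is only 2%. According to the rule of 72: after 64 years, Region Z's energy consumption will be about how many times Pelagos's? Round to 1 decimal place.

≈ 1.6 times

Region Z pulls ahead at 0.8 pp per year, so the ratio doubles every 72/0.8 ≈ 90.00 years.
In 64 years that's 0.71 doublings: 2^0.71 ≈ 1.6.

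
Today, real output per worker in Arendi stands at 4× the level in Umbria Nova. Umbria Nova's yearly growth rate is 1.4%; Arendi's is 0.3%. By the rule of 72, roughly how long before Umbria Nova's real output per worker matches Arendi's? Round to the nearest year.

about 131 years

The growth-rate gap is 1.4% − 0.3% = 1.1 percentage points.
So the ratio between them halves every 72/1.1 ≈ 65.45 years.
A 4× gap closes after 2 halvings: 2 × 65.45 ≈ 131 years.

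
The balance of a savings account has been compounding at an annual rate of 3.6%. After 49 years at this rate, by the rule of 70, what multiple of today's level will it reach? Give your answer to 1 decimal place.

Doubles every ≈ 19.44 years (70/3.6).
49 years is 2.52 doublings; 2^2.52 ≈ 5.7×.

roughly 5.7 times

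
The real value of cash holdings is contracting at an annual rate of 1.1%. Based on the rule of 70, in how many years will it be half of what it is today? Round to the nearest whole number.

64 years

Halving time ≈ 70 / 1.1 = 63.64 → 64 years.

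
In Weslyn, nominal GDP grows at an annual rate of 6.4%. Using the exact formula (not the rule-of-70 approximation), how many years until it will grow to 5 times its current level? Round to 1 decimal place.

25.9 years

t = ln(5) / ln(1 + 0.064) = 1.6094 / 0.062035 ≈ 25.94.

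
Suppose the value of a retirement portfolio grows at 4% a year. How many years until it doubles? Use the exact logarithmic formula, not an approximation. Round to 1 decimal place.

t = ln(2) / ln(1 + 0.04) = 0.6931 / 0.039221 ≈ 17.67.

17.7 years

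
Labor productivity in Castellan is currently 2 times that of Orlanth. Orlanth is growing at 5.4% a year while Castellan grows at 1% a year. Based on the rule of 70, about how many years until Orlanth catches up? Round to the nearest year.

The growth-rate gap is 5.4% − 1% = 4.4 percentage points.
So the ratio between them halves every 70/4.4 ≈ 15.91 years.
A 2 times gap closes after 1 halving: 1 × 15.91 ≈ 16 years.

16 years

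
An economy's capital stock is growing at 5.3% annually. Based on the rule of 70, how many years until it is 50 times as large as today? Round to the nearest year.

Doubling time ≈ 70/5.3 = 13.21 years.
Reaching 50× takes log₂(50) ≈ 5.64 doublings.
5.64 × 13.21 ≈ 75 years.

about 75 years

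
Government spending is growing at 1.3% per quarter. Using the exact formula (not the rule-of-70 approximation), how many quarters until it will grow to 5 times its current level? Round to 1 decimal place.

124.6 quarters

t = ln(5) / ln(1 + 0.013) = 1.6094 / 0.012916 ≈ 124.61.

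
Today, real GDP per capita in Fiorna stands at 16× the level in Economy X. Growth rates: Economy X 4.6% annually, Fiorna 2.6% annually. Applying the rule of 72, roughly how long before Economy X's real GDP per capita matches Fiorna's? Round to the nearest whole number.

The growth-rate gap is 4.6% − 2.6% = 2 percentage points.
So the ratio between them halves every 72/2 ≈ 36.00 years.
A 16× gap closes after 4 halvings: 4 × 36.00 ≈ 144 years.

about 144 years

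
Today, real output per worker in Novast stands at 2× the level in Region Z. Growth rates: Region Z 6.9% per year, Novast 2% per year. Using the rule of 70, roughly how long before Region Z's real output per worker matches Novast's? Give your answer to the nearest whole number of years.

Region Z gains on Novast at 6.9% − 2% = 4.9 points a year.
At that relative rate the gap halves every 70/4.9 ≈ 14.29 years.
A 2× gap closes after 1 halving: 1 × 14.29 ≈ 14 years.

around 14 years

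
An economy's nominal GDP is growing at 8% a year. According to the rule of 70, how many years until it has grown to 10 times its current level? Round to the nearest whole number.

about 29 years

One doubling takes 70/8 = 8.75 years.
Reaching 10× takes log₂(10) ≈ 3.32 doublings.
3.32 × 8.75 ≈ 29 years.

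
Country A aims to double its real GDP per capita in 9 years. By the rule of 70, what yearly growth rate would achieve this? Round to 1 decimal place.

70 / 9 ≈ 7.78, so about 7.8% per year.

≈ 7.8%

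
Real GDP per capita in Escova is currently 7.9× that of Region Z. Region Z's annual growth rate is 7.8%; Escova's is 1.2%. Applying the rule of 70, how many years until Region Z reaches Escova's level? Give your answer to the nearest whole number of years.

What matters is the difference: 6.6 pp.
Rule of 70 on the gap: the ratio halves every 70/6.6 ≈ 10.61 years.
A 7.9× gap takes log₂(7.9) ≈ 2.98 halvings to close: 2.98 × 10.61 ≈ 32 years.

roughly 32 years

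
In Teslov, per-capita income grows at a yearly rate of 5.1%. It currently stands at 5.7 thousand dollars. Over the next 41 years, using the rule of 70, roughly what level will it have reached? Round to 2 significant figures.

It doubles every 70/5.1 ≈ 13.73 years, so 41 years is 2.99 doublings.
2^2.99 ≈ 7.94; 5.7 × 7.94 ≈ 45 thousand dollars.

roughly 45 thousand dollars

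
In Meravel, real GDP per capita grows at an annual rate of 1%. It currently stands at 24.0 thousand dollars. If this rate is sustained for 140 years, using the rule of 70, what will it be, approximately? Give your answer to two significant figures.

Doubling time ≈ 70/1 = 70.00 years.
140 years is 140/70.00 ≈ 2.00 doublings, a factor of 2^2.00 ≈ 4.00.
24.0 × 4.00 ≈ 96 thousand dollars.

≈ 96 thousand dollars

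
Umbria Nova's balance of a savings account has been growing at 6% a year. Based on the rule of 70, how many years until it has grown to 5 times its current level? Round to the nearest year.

about 27 years

Doubling time ≈ 70/6 = 11.67 years.
5× is log₂ 5 ≈ 2.32 doublings, so ≈ 2.32 × 11.67 = 27 years.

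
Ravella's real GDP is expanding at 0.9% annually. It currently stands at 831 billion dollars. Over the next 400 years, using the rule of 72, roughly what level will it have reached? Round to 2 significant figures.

It doubles every 72/0.9 ≈ 80.00 years, so 400 years is 5.00 doublings.
2^5.00 ≈ 32.00; 831 × 32.00 ≈ 27000 billion dollars.

approximately 27000 billion dollars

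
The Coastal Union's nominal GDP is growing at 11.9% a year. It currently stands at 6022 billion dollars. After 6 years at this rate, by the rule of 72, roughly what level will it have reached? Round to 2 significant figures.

Doubling time ≈ 72/11.9 = 6.05 years.
6 years is 6/6.05 ≈ 0.99 doublings, a factor of 2^0.99 ≈ 1.99.
6022 × 1.99 ≈ 12000 billion dollars.

12000 billion dollars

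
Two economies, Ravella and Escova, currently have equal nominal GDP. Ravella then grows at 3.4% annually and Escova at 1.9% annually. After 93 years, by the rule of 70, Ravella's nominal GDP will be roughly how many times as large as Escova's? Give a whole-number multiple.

Rate gap = 3.4% − 1.9% = 1.5 points.
The ratio doubles every 70/1.5 ≈ 46.67 years.
93/46.67 ≈ 1.99 doublings → ratio ≈ 2^1.99 ≈ 4.

roughly 4 times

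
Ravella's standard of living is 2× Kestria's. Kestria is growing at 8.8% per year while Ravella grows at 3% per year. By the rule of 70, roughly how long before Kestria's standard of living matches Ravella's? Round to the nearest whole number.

What matters is the difference: 5.8 pp.
Rule of 70 on the gap: the ratio halves every 70/5.8 ≈ 12.07 years.
A 2× gap closes after 1 halving: 1 × 12.07 ≈ 12 years.

12 years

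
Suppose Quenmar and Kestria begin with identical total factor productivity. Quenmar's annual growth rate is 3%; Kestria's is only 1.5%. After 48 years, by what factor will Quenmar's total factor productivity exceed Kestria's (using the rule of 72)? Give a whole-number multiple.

2 times

Quenmar pulls ahead at 1.5 pp per year, so the ratio doubles every 72/1.5 ≈ 48.00 years.
In 48 years that's 1.00 doublings: 2^1.00 ≈ 2.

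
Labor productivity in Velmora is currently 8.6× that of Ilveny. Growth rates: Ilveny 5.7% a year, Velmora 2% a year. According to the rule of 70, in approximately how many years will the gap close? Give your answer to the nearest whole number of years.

Ilveny gains on Velmora at 5.7% − 2% = 3.7 points a year.
At that relative rate the gap halves every 70/3.7 ≈ 18.92 years.
An 8.6× gap takes log₂(8.6) ≈ 3.10 halvings to close: 3.10 × 18.92 ≈ 59 years.

roughly 59 years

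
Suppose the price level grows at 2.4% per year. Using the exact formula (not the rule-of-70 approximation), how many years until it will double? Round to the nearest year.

29 years

t = ln(2) / ln(1 + 0.024) = 0.6931 / 0.023717 ≈ 29.22.
≈ 29 years.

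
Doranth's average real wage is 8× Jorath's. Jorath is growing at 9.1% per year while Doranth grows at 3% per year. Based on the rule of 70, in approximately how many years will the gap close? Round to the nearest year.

34 years

What matters is the difference: 6.1 pp.
Rule of 70 on the gap: the ratio halves every 70/6.1 ≈ 11.48 years.
An 8× gap closes after 3 halvings: 3 × 11.48 ≈ 34 years.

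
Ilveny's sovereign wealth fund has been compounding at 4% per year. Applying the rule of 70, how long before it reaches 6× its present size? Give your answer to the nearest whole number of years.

≈ 45 years

At 4% it doubles every 70/4 ≈ 17.50 years.
6× is log₂ 6 ≈ 2.58 doublings, so ≈ 2.58 × 17.50 = 45 years.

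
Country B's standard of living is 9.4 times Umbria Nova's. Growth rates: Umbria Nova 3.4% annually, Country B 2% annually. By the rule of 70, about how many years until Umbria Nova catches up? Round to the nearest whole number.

approximately 162 years

The growth-rate gap is 3.4% − 2% = 1.4 percentage points.
So the ratio between them halves every 70/1.4 ≈ 50.00 years.
A 9.4 times gap takes log₂(9.4) ≈ 3.23 halvings to close: 3.23 × 50.00 ≈ 162 years.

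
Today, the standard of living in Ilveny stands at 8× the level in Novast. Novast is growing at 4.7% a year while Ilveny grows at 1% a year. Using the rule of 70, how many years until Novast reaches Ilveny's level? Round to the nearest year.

around 57 years

What matters is the difference: 3.7 pp.
Rule of 70 on the gap: the ratio halves every 70/3.7 ≈ 18.92 years.
An 8× gap closes after 3 halvings: 3 × 18.92 ≈ 57 years.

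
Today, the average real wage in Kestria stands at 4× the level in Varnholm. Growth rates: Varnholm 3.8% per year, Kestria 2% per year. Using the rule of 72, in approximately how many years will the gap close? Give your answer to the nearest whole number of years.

Varnholm gains on Kestria at 3.8% − 2% = 1.8 points a year.
At that relative rate the gap halves every 72/1.8 ≈ 40.00 years.
A 4× gap closes after 2 halvings: 2 × 40.00 ≈ 80 years.

approximately 80 years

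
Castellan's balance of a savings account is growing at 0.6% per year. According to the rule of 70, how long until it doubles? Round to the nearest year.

At 0.6%, doubling takes about 70/0.6 = 116.67 years.

117 years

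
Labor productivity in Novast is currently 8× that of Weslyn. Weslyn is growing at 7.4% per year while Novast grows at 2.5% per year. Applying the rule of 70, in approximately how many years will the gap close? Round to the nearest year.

approximately 43 years

Weslyn gains on Novast at 7.4% − 2.5% = 4.9 points a year.
At that relative rate the gap halves every 70/4.9 ≈ 14.29 years.
An 8× gap closes after 3 halvings: 3 × 14.29 ≈ 43 years.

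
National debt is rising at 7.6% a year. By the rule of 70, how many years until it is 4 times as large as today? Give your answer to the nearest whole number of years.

around 18 years

At 7.6% it doubles every 70/7.6 ≈ 9.21 years.
4× is 2 doublings, so 2 × 9.21 ≈ 18 years.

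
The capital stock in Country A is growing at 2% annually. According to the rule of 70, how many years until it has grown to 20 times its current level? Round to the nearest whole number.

At 2% it doubles every 70/2 ≈ 35.00 years.
20× is log₂ 20 ≈ 4.32 doublings, so ≈ 4.32 × 35.00 = 151 years.

151 years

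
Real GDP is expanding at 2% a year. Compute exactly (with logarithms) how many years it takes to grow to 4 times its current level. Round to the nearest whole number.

t = ln(4) / ln(1 + 0.02) = 1.3863 / 0.019803 ≈ 70.00.
≈ 70 years.

70 years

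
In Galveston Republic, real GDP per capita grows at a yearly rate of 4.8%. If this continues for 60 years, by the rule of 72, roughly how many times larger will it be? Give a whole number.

At 4.8% one doubling takes ≈ 15.00 years; 60 years is 4 of them, so ×16.

16 times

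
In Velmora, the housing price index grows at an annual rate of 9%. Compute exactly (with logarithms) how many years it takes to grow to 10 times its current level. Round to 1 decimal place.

26.7 years

t = ln(10) / ln(1 + 0.09) = 2.3026 / 0.086178 ≈ 26.72.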